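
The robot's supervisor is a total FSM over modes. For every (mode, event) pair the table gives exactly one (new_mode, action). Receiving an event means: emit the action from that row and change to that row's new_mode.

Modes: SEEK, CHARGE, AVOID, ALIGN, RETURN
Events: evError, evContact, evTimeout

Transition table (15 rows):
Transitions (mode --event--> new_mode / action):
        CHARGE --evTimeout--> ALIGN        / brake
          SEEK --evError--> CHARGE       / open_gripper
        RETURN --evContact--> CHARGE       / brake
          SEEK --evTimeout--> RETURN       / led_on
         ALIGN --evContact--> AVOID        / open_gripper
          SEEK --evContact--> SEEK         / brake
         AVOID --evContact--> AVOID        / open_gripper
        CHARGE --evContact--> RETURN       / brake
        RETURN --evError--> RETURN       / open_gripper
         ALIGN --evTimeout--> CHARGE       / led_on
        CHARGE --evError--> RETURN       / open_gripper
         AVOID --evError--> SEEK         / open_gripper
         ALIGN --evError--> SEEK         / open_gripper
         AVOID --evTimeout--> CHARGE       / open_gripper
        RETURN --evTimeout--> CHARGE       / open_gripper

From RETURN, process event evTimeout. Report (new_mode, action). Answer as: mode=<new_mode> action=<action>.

mode=CHARGE action=open_gripper

current mode = RETURN; filter table to that mode:
  (RETURN, evContact) → (CHARGE, brake)
  (RETURN, evError) → (RETURN, open_gripper)
  (RETURN, evTimeout) → (CHARGE, open_gripper)  ← event matches
event = evTimeout selects (CHARGE, open_gripper)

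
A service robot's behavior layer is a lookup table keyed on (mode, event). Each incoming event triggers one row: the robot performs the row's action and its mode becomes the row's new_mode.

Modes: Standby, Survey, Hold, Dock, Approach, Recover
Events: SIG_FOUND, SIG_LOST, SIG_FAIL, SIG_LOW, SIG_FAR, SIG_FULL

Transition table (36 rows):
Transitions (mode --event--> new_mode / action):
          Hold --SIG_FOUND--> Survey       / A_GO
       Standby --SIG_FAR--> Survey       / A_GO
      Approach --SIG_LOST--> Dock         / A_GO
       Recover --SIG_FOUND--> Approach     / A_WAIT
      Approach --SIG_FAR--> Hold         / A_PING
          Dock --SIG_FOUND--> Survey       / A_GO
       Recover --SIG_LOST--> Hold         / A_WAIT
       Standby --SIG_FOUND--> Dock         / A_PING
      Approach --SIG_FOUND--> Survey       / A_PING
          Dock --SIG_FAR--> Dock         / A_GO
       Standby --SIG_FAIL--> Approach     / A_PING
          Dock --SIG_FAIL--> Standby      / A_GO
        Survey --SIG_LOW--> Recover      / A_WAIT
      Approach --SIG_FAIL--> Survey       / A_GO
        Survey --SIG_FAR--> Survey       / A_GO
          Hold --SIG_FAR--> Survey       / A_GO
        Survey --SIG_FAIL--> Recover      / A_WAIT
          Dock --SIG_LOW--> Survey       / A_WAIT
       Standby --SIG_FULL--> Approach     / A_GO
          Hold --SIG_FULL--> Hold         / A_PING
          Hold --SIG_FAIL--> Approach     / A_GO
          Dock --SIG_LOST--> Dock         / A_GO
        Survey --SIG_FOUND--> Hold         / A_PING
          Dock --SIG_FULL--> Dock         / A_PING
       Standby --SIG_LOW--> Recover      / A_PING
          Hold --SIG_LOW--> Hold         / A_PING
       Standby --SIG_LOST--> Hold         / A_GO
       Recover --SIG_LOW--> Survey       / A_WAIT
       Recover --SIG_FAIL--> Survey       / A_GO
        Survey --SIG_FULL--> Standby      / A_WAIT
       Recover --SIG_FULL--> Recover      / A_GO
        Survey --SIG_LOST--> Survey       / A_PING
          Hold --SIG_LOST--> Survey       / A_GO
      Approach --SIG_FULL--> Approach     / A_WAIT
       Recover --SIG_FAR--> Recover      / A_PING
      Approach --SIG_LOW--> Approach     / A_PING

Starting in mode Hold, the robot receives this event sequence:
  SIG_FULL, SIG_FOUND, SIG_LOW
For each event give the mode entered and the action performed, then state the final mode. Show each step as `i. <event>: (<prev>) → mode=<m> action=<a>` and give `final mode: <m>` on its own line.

final mode: Recover

1. SIG_FULL: (Hold) → mode=Hold action=A_PING
2. SIG_FOUND: (Hold) → mode=Survey action=A_GO
3. SIG_LOW: (Survey) → mode=Recover action=A_WAIT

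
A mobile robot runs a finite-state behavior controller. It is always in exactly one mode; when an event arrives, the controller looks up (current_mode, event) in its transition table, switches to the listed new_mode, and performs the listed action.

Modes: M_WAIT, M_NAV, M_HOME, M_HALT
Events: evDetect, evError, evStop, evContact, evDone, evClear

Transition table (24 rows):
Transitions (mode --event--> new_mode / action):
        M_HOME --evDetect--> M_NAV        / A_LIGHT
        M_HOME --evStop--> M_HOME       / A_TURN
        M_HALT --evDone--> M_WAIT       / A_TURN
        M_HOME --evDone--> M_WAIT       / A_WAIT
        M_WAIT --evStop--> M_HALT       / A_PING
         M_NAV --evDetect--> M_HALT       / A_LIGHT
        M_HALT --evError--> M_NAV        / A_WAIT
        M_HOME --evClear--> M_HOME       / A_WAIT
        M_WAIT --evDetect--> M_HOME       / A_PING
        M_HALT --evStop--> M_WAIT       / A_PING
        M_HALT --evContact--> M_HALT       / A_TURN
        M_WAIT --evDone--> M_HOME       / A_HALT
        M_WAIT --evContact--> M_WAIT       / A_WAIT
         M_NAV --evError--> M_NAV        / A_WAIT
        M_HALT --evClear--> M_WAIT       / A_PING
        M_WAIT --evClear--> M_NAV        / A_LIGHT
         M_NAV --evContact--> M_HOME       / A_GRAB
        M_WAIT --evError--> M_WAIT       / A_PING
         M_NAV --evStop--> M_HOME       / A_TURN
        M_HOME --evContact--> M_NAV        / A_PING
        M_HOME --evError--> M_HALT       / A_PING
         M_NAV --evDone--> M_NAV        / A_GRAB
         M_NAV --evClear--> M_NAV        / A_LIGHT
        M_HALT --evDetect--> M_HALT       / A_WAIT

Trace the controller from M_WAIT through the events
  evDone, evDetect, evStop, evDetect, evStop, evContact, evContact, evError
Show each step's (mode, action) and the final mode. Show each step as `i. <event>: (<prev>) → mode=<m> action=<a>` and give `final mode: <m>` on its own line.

1. evDone: (M_WAIT) → mode=M_HOME action=A_HALT
2. evDetect: (M_HOME) → mode=M_NAV action=A_LIGHT
3. evStop: (M_NAV) → mode=M_HOME action=A_TURN
4. evDetect: (M_HOME) → mode=M_NAV action=A_LIGHT
5. evStop: (M_NAV) → mode=M_HOME action=A_TURN
6. evContact: (M_HOME) → mode=M_NAV action=A_PING
7. evContact: (M_NAV) → mode=M_HOME action=A_GRAB
8. evError: (M_HOME) → mode=M_HALT action=A_PING

final mode: M_HALT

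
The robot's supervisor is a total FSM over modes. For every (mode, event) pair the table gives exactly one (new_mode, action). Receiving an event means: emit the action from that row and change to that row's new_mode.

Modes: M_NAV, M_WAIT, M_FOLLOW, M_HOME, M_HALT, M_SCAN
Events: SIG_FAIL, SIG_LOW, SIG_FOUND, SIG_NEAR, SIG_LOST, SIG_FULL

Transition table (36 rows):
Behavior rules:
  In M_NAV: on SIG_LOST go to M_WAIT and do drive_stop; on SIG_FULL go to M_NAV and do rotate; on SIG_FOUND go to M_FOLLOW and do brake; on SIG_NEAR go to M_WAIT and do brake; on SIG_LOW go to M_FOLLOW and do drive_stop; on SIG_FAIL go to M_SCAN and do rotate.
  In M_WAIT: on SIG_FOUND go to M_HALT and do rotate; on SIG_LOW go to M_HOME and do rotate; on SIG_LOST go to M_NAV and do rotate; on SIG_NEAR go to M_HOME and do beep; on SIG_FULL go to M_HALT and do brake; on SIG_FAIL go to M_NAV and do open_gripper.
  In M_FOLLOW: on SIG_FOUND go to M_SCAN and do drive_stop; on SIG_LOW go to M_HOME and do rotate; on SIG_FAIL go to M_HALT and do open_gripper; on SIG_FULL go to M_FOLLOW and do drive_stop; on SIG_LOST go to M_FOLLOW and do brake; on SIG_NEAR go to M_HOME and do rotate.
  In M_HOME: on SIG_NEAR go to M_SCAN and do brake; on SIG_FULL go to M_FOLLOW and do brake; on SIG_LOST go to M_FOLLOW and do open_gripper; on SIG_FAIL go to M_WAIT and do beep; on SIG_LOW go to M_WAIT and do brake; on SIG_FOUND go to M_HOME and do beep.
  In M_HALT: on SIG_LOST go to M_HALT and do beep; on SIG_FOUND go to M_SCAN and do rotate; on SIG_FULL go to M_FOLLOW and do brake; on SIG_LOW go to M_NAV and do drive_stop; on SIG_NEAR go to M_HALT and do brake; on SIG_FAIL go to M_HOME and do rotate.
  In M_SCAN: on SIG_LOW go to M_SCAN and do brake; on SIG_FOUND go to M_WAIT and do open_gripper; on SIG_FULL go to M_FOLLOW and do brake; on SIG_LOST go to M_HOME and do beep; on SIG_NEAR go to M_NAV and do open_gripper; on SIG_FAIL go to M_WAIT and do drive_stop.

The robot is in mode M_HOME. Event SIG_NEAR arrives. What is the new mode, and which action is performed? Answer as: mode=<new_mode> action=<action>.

mode=M_SCAN action=brake

current mode = M_HOME; filter table to that mode:
  (M_HOME, SIG_NEAR) → (M_SCAN, brake)  ← event matches
  (M_HOME, SIG_FULL) → (M_FOLLOW, brake)
  (M_HOME, SIG_LOST) → (M_FOLLOW, open_gripper)
  (M_HOME, SIG_FAIL) → (M_WAIT, beep)
  (M_HOME, SIG_LOW) → (M_WAIT, brake)
  (M_HOME, SIG_FOUND) → (M_HOME, beep)
event = SIG_NEAR selects (M_SCAN, brake)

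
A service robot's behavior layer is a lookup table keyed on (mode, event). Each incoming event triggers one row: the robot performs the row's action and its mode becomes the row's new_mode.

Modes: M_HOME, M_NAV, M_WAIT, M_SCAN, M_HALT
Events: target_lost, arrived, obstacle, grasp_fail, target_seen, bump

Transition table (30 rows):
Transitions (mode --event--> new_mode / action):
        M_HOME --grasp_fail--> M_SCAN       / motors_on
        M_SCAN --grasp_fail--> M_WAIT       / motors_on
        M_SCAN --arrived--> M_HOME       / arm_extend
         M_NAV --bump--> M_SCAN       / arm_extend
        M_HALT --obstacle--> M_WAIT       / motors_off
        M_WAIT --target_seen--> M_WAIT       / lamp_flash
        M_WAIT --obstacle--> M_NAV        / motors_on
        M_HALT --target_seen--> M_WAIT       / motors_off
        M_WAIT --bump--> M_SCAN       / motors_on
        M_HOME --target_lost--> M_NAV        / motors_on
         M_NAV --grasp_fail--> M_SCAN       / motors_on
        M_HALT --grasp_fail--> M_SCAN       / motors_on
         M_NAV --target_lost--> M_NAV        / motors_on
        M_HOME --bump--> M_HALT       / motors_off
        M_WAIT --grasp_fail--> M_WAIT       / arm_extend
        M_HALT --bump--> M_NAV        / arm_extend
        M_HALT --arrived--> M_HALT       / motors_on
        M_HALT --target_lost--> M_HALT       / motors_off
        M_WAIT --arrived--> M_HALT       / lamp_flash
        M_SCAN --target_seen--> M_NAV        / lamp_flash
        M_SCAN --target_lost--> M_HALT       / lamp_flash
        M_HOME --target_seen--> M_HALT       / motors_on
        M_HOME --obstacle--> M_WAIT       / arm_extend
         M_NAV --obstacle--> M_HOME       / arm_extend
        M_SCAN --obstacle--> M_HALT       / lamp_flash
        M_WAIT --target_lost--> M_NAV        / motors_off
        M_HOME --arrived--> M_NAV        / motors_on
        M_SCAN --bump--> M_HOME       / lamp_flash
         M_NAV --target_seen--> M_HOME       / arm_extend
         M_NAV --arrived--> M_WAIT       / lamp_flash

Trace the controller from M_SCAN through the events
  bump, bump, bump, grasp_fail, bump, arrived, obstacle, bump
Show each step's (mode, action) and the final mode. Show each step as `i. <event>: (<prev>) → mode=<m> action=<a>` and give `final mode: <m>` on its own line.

1. bump: (M_SCAN) → mode=M_HOME action=lamp_flash
2. bump: (M_HOME) → mode=M_HALT action=motors_off
3. bump: (M_HALT) → mode=M_NAV action=arm_extend
4. grasp_fail: (M_NAV) → mode=M_SCAN action=motors_on
5. bump: (M_SCAN) → mode=M_HOME action=lamp_flash
6. arrived: (M_HOME) → mode=M_NAV action=motors_on
7. obstacle: (M_NAV) → mode=M_HOME action=arm_extend
8. bump: (M_HOME) → mode=M_HALT action=motors_off

final mode: M_HALT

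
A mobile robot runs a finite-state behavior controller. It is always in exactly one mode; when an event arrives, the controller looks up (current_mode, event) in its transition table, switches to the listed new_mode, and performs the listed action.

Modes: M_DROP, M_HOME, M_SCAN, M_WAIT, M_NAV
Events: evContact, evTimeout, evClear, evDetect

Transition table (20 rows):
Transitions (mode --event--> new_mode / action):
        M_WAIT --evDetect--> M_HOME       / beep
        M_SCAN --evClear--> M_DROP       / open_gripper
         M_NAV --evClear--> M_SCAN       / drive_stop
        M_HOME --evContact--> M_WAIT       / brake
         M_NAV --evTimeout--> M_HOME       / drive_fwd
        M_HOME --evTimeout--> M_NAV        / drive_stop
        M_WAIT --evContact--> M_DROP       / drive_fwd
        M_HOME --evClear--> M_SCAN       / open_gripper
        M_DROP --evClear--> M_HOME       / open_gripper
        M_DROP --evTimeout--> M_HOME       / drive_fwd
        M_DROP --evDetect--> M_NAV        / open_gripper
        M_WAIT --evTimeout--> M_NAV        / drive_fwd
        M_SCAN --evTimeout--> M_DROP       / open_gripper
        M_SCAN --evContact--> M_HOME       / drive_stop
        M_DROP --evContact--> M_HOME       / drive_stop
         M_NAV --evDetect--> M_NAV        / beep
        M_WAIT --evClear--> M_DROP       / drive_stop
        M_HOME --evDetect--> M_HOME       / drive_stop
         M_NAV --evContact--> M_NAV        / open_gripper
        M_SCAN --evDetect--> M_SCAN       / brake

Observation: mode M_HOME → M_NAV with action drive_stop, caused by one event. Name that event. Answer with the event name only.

try evContact: (M_HOME, evContact) → (M_WAIT, brake)
try evTimeout: (M_HOME, evTimeout) → (M_NAV, drive_stop)  ← matches
try evClear: (M_HOME, evClear) → (M_SCAN, open_gripper)
try evDetect: (M_HOME, evDetect) → (M_HOME, drive_stop)

evTimeout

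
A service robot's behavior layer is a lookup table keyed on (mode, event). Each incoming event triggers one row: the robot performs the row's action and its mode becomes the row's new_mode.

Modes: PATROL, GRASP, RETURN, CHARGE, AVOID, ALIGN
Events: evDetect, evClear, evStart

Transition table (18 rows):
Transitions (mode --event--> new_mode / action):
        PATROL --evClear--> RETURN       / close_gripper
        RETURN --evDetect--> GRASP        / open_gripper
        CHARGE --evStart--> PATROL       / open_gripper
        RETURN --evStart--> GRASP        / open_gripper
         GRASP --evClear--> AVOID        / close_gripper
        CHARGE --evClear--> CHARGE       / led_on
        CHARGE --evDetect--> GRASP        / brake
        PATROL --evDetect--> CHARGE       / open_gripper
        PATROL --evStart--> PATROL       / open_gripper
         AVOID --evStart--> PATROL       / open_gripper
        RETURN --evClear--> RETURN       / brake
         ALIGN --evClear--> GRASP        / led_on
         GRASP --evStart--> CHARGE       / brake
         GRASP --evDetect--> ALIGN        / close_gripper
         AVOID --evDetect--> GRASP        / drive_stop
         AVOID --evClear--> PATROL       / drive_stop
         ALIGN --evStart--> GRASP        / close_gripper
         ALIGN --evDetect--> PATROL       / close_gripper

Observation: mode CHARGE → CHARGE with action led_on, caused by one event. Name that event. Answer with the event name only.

try evDetect: (CHARGE, evDetect) → (GRASP, brake)
try evClear: (CHARGE, evClear) → (CHARGE, led_on)  ← matches
try evStart: (CHARGE, evStart) → (PATROL, open_gripper)

evClear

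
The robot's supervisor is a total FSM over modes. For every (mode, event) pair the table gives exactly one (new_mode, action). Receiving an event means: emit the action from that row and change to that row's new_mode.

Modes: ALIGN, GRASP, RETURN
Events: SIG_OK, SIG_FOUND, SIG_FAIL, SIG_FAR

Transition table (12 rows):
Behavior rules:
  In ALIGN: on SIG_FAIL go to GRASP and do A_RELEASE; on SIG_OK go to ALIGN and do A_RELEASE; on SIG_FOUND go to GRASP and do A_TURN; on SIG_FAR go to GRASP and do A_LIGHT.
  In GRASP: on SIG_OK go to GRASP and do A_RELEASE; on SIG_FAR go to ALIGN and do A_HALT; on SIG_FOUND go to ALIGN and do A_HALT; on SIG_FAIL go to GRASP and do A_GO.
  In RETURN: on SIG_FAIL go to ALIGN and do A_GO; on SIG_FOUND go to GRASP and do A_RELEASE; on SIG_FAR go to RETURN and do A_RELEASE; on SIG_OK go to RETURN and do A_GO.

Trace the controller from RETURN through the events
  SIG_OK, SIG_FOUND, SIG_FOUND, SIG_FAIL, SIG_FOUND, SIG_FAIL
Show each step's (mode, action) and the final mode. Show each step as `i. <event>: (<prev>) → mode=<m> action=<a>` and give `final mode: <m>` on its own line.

final mode: GRASP

1. SIG_OK: (RETURN) → mode=RETURN action=A_GO
2. SIG_FOUND: (RETURN) → mode=GRASP action=A_RELEASE
3. SIG_FOUND: (GRASP) → mode=ALIGN action=A_HALT
4. SIG_FAIL: (ALIGN) → mode=GRASP action=A_RELEASE
5. SIG_FOUND: (GRASP) → mode=ALIGN action=A_HALT
6. SIG_FAIL: (ALIGN) → mode=GRASP action=A_RELEASE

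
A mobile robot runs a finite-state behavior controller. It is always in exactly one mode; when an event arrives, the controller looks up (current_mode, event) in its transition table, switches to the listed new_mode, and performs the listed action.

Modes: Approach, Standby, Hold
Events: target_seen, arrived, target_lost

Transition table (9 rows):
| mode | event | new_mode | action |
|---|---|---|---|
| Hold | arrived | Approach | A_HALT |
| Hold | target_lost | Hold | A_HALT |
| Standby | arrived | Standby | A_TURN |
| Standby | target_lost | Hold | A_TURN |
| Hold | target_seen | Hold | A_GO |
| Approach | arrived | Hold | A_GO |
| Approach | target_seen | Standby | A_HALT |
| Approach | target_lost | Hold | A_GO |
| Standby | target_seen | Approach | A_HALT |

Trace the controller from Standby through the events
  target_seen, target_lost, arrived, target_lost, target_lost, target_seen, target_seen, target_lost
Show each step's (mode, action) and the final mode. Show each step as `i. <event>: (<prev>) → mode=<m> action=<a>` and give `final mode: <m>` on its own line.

1. target_seen: (Standby) → mode=Approach action=A_HALT
2. target_lost: (Approach) → mode=Hold action=A_GO
3. arrived: (Hold) → mode=Approach action=A_HALT
4. target_lost: (Approach) → mode=Hold action=A_GO
5. target_lost: (Hold) → mode=Hold action=A_HALT
6. target_seen: (Hold) → mode=Hold action=A_GO
7. target_seen: (Hold) → mode=Hold action=A_GO
8. target_lost: (Hold) → mode=Hold action=A_HALT

final mode: Hold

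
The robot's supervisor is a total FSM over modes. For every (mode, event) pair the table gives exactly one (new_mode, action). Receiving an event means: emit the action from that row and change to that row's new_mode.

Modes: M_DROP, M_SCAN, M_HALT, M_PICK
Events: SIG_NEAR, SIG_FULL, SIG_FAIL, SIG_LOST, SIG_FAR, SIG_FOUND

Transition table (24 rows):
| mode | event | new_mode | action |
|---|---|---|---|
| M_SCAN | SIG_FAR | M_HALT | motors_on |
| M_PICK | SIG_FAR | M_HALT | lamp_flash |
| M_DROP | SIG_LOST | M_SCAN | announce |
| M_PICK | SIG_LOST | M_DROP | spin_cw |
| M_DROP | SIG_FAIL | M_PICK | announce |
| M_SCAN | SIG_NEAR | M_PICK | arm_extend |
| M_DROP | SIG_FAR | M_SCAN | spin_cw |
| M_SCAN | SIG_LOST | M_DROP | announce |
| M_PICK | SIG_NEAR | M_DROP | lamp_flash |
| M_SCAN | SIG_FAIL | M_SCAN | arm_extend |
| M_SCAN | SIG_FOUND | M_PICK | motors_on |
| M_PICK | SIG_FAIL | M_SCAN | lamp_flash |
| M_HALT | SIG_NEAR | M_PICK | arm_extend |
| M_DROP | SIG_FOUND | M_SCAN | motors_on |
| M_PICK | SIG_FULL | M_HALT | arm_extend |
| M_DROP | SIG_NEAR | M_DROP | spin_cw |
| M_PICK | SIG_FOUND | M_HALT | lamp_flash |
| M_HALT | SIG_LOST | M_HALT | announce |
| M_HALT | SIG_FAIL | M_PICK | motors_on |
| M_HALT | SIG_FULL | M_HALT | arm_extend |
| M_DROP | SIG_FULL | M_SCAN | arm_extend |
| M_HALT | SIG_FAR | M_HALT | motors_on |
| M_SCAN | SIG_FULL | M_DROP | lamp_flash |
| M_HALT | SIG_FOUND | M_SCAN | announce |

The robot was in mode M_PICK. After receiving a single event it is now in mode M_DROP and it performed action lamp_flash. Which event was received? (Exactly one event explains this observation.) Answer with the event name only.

try SIG_NEAR: (M_PICK, SIG_NEAR) → (M_DROP, lamp_flash)  ← matches
try SIG_FULL: (M_PICK, SIG_FULL) → (M_HALT, arm_extend)
try SIG_FAIL: (M_PICK, SIG_FAIL) → (M_SCAN, lamp_flash)
try SIG_LOST: (M_PICK, SIG_LOST) → (M_DROP, spin_cw)
try SIG_FAR: (M_PICK, SIG_FAR) → (M_HALT, lamp_flash)
try SIG_FOUND: (M_PICK, SIG_FOUND) → (M_HALT, lamp_flash)

SIG_NEAR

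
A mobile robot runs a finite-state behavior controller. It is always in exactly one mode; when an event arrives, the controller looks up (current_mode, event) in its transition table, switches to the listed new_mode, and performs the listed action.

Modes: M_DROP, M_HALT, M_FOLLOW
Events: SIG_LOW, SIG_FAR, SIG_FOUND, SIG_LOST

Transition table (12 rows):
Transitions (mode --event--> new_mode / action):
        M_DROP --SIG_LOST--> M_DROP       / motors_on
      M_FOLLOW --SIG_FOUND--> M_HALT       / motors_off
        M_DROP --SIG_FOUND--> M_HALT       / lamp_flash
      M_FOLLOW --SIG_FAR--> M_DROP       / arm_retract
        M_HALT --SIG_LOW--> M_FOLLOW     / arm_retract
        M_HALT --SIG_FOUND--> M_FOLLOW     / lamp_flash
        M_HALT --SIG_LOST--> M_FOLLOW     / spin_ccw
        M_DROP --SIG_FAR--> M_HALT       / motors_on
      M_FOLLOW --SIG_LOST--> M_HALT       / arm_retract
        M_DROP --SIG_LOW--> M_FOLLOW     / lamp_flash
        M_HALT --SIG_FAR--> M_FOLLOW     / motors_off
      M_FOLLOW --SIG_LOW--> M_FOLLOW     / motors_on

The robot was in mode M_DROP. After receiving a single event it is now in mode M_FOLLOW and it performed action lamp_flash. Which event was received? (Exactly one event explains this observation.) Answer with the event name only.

try SIG_LOW: (M_DROP, SIG_LOW) → (M_FOLLOW, lamp_flash)  ← matches
try SIG_FAR: (M_DROP, SIG_FAR) → (M_HALT, motors_on)
try SIG_FOUND: (M_DROP, SIG_FOUND) → (M_HALT, lamp_flash)
try SIG_LOST: (M_DROP, SIG_LOST) → (M_DROP, motors_on)

SIG_LOW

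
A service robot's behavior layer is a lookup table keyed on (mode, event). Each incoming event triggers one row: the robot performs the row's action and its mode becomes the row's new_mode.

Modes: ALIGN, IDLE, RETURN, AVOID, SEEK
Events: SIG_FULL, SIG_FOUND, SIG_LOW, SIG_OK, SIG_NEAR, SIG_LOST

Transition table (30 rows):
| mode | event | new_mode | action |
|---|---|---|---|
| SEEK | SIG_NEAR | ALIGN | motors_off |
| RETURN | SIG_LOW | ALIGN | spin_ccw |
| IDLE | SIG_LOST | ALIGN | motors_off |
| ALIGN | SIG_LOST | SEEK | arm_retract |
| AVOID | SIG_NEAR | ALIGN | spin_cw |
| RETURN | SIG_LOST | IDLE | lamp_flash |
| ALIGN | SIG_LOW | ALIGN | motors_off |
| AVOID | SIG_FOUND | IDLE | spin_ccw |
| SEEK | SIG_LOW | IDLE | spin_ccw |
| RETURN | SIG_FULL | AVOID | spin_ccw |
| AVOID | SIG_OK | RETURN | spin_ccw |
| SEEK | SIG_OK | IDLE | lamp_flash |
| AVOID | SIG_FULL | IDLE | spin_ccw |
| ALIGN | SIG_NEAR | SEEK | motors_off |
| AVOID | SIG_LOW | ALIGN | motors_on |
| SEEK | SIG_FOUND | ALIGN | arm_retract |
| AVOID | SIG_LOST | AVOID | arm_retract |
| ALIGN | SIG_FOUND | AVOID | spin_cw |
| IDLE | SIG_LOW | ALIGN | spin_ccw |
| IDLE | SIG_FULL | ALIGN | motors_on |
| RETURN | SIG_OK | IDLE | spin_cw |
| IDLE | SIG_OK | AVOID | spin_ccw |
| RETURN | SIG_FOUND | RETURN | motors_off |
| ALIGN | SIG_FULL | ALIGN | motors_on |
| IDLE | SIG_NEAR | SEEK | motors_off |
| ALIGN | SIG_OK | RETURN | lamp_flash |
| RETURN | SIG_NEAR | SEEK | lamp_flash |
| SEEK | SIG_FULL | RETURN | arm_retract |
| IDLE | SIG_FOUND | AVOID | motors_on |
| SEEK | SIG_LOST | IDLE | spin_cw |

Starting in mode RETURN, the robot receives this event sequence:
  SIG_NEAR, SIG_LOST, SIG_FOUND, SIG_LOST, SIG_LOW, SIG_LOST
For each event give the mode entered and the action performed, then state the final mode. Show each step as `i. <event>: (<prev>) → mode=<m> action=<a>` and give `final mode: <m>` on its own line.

1. SIG_NEAR: (RETURN) → mode=SEEK action=lamp_flash
2. SIG_LOST: (SEEK) → mode=IDLE action=spin_cw
3. SIG_FOUND: (IDLE) → mode=AVOID action=motors_on
4. SIG_LOST: (AVOID) → mode=AVOID action=arm_retract
5. SIG_LOW: (AVOID) → mode=ALIGN action=motors_on
6. SIG_LOST: (ALIGN) → mode=SEEK action=arm_retract

final mode: SEEK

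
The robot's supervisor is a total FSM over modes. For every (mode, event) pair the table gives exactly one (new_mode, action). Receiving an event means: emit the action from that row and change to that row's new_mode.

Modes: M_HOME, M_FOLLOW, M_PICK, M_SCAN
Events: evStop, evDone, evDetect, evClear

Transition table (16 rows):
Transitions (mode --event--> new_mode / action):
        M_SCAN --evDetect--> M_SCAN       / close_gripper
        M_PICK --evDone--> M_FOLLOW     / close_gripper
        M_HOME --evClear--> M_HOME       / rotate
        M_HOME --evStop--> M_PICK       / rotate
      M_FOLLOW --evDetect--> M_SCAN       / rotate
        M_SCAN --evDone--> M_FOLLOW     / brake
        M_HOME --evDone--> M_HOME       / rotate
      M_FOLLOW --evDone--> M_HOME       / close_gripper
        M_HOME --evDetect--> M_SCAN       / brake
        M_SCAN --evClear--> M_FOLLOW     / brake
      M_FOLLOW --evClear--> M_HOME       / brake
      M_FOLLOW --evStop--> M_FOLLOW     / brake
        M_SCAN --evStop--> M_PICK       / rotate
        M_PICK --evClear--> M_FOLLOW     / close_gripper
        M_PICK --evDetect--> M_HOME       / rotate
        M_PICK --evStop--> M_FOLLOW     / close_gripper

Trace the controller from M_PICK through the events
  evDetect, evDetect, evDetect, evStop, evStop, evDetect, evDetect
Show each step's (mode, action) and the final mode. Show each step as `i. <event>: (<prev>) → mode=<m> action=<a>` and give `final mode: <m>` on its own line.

final mode: M_SCAN

1. evDetect: (M_PICK) → mode=M_HOME action=rotate
2. evDetect: (M_HOME) → mode=M_SCAN action=brake
3. evDetect: (M_SCAN) → mode=M_SCAN action=close_gripper
4. evStop: (M_SCAN) → mode=M_PICK action=rotate
5. evStop: (M_PICK) → mode=M_FOLLOW action=close_gripper
6. evDetect: (M_FOLLOW) → mode=M_SCAN action=rotate
7. evDetect: (M_SCAN) → mode=M_SCAN action=close_gripper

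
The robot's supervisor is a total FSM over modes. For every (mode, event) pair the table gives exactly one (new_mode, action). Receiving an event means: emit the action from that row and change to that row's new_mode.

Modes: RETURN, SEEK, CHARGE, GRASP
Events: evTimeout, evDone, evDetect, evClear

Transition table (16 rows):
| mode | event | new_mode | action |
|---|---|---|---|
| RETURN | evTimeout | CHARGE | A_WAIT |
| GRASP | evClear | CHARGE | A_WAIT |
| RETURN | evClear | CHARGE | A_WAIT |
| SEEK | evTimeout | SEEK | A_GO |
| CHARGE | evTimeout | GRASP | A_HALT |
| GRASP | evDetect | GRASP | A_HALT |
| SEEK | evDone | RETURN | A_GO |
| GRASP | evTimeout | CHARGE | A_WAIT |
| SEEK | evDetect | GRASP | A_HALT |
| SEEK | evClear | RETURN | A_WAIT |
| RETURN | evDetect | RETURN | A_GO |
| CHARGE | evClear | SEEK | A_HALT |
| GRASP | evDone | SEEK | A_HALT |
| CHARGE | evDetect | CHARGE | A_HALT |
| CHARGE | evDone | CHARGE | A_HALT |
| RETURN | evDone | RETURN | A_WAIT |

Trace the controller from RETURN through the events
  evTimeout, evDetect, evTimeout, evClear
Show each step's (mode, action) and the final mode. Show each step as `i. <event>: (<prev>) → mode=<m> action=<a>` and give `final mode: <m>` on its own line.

final mode: CHARGE

1. evTimeout: (RETURN) → mode=CHARGE action=A_WAIT
2. evDetect: (CHARGE) → mode=CHARGE action=A_HALT
3. evTimeout: (CHARGE) → mode=GRASP action=A_HALT
4. evClear: (GRASP) → mode=CHARGE action=A_WAIT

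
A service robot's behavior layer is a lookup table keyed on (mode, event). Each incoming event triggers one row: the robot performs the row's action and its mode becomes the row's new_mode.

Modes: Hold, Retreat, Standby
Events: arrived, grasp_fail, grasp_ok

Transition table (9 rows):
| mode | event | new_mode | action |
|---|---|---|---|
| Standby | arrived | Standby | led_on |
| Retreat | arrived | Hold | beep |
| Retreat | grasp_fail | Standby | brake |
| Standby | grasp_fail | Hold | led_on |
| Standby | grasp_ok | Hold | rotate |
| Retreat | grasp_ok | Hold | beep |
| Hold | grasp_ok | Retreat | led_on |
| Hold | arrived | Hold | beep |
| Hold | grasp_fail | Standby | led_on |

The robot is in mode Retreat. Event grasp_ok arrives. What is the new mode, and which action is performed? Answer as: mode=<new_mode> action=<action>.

mode=Hold action=beep

current mode = Retreat; filter table to that mode:
  (Retreat, arrived) → (Hold, beep)
  (Retreat, grasp_fail) → (Standby, brake)
  (Retreat, grasp_ok) → (Hold, beep)  ← event matches
event = grasp_ok selects (Hold, beep)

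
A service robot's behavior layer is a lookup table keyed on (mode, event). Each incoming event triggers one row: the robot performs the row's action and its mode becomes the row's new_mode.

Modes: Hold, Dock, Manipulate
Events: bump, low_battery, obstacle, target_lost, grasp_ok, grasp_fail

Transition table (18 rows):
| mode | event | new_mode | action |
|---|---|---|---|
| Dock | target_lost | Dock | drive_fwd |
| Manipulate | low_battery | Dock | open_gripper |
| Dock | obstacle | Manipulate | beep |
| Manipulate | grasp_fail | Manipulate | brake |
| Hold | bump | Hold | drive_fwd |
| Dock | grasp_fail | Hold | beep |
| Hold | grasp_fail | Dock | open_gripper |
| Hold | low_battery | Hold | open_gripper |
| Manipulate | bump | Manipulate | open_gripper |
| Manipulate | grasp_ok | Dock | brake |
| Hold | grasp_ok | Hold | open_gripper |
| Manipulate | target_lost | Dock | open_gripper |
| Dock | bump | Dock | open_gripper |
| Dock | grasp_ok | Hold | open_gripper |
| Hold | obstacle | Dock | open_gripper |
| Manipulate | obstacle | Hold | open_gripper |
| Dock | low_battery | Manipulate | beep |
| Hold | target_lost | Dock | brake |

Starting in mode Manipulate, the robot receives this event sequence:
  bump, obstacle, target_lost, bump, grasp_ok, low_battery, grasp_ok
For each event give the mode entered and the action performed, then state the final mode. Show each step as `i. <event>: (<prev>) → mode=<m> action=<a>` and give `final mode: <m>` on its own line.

final mode: Hold

1. bump: (Manipulate) → mode=Manipulate action=open_gripper
2. obstacle: (Manipulate) → mode=Hold action=open_gripper
3. target_lost: (Hold) → mode=Dock action=brake
4. bump: (Dock) → mode=Dock action=open_gripper
5. grasp_ok: (Dock) → mode=Hold action=open_gripper
6. low_battery: (Hold) → mode=Hold action=open_gripper
7. grasp_ok: (Hold) → mode=Hold action=open_gripper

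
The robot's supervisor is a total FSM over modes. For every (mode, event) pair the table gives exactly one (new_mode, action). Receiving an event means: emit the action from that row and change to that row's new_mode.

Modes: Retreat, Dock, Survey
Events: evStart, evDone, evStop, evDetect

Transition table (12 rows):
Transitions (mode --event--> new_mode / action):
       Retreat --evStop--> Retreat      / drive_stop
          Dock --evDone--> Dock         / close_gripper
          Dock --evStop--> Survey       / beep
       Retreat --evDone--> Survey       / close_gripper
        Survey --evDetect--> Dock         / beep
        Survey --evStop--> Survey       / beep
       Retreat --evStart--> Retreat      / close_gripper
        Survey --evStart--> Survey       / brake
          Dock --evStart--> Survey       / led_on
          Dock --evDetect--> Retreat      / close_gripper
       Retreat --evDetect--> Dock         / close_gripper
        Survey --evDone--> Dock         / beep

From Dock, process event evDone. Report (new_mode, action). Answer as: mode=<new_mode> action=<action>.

mode=Dock action=close_gripper

current mode = Dock; filter table to that mode:
  (Dock, evDone) → (Dock, close_gripper)  ← event matches
  (Dock, evStop) → (Survey, beep)
  (Dock, evStart) → (Survey, led_on)
  (Dock, evDetect) → (Retreat, close_gripper)
event = evDone selects (Dock, close_gripper)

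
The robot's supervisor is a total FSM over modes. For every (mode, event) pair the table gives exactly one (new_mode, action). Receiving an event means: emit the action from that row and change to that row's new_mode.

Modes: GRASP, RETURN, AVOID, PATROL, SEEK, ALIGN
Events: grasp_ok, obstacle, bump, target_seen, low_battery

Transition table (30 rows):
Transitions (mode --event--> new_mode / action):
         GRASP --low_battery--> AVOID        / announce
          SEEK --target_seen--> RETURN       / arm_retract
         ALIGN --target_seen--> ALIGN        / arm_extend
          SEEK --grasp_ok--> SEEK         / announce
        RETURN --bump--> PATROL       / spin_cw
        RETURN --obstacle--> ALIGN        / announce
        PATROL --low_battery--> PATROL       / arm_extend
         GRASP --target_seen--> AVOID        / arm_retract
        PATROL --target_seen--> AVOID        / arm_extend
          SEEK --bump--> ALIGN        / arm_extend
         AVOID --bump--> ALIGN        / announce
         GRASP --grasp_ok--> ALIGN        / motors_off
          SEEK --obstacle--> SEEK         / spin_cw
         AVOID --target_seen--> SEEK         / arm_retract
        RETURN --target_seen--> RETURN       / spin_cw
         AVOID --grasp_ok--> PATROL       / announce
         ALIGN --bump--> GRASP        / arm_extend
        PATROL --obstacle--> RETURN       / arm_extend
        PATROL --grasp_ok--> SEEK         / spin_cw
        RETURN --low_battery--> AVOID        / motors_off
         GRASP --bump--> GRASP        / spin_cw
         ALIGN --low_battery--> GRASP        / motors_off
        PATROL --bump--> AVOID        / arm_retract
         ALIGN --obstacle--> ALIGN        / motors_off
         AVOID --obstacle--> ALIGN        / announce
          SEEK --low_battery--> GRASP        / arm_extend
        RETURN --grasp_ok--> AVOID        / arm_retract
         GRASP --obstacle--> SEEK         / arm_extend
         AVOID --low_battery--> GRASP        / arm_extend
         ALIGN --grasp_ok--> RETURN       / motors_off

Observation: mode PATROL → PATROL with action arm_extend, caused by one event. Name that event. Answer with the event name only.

try grasp_ok: (PATROL, grasp_ok) → (SEEK, spin_cw)
try obstacle: (PATROL, obstacle) → (RETURN, arm_extend)
try bump: (PATROL, bump) → (AVOID, arm_retract)
try target_seen: (PATROL, target_seen) → (AVOID, arm_extend)
try low_battery: (PATROL, low_battery) → (PATROL, arm_extend)  ← matches

low_battery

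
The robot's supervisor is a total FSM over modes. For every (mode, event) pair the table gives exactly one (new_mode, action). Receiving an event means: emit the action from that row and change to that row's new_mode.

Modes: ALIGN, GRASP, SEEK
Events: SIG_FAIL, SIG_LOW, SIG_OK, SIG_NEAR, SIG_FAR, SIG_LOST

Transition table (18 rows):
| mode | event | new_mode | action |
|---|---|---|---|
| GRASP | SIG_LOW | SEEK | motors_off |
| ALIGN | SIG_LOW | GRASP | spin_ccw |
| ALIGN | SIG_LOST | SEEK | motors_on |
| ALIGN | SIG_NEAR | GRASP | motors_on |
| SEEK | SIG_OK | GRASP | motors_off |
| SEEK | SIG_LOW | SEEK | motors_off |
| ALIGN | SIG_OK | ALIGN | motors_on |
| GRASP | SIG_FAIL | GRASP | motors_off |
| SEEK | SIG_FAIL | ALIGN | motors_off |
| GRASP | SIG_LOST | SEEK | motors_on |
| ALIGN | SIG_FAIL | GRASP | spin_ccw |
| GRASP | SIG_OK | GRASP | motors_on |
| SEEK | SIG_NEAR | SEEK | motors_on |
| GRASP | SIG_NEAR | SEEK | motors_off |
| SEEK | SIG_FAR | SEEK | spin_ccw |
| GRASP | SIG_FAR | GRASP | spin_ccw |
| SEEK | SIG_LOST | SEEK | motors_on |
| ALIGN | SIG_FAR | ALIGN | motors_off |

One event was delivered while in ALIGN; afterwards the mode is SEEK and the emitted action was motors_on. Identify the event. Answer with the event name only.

SIG_LOST

try SIG_FAIL: (ALIGN, SIG_FAIL) → (GRASP, spin_ccw)
try SIG_LOW: (ALIGN, SIG_LOW) → (GRASP, spin_ccw)
try SIG_OK: (ALIGN, SIG_OK) → (ALIGN, motors_on)
try SIG_NEAR: (ALIGN, SIG_NEAR) → (GRASP, motors_on)
try SIG_FAR: (ALIGN, SIG_FAR) → (ALIGN, motors_off)
try SIG_LOST: (ALIGN, SIG_LOST) → (SEEK, motors_on)  ← matches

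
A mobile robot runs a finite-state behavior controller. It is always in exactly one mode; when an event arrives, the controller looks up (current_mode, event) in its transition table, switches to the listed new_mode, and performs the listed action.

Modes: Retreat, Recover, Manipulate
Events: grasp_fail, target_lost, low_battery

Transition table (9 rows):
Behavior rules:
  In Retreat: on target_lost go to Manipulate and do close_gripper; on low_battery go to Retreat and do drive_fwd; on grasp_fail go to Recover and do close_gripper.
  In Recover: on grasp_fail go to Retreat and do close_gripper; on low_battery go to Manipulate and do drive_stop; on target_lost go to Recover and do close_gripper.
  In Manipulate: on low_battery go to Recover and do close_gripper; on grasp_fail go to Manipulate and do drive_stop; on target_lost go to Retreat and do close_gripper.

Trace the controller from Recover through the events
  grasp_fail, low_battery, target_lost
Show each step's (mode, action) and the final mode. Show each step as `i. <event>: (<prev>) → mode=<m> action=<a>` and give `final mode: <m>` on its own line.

1. grasp_fail: (Recover) → mode=Retreat action=close_gripper
2. low_battery: (Retreat) → mode=Retreat action=drive_fwd
3. target_lost: (Retreat) → mode=Manipulate action=close_gripper

final mode: Manipulate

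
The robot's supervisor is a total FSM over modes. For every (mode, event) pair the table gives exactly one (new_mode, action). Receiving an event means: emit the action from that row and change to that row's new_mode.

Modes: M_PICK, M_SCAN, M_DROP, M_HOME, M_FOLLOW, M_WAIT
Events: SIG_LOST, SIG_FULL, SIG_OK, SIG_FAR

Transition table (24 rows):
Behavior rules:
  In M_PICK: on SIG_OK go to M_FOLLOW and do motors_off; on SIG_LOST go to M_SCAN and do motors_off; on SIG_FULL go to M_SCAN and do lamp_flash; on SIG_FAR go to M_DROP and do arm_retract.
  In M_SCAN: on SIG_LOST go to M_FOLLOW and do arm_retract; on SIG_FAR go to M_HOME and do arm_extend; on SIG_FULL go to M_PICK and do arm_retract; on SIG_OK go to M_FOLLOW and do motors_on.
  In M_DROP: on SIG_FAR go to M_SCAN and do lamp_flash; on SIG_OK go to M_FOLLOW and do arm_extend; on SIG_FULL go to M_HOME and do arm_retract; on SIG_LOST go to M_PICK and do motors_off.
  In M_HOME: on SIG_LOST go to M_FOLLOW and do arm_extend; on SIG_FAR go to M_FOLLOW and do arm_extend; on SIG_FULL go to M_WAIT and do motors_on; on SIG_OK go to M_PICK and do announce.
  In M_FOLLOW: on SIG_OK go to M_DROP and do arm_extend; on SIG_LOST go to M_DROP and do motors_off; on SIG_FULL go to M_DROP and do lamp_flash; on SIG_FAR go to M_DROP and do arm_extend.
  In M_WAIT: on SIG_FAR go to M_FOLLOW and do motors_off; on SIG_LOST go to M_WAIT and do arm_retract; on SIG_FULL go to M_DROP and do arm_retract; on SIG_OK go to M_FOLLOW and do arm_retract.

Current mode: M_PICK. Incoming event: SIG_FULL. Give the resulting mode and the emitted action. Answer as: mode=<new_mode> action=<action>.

mode=M_SCAN action=lamp_flash

current mode = M_PICK; filter table to that mode:
  (M_PICK, SIG_OK) → (M_FOLLOW, motors_off)
  (M_PICK, SIG_LOST) → (M_SCAN, motors_off)
  (M_PICK, SIG_FULL) → (M_SCAN, lamp_flash)  ← event matches
  (M_PICK, SIG_FAR) → (M_DROP, arm_retract)
event = SIG_FULL selects (M_SCAN, lamp_flash)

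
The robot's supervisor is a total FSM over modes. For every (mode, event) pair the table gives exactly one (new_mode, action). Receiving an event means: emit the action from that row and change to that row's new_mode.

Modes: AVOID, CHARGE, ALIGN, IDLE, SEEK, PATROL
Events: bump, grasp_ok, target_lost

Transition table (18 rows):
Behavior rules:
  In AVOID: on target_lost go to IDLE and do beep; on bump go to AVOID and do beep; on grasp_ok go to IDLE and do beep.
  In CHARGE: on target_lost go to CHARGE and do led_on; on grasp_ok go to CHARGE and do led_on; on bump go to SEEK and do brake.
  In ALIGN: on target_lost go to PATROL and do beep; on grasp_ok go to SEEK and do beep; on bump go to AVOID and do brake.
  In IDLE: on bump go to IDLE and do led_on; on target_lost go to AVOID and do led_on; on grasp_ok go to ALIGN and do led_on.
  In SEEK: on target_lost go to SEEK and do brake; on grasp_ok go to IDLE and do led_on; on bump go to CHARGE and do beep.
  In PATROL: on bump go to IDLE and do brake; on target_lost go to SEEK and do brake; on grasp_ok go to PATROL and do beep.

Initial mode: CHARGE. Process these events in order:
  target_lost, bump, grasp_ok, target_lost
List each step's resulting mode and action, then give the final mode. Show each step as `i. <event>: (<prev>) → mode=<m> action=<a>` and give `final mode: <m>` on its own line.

final mode: AVOID

1. target_lost: (CHARGE) → mode=CHARGE action=led_on
2. bump: (CHARGE) → mode=SEEK action=brake
3. grasp_ok: (SEEK) → mode=IDLE action=led_on
4. target_lost: (IDLE) → mode=AVOID action=led_on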